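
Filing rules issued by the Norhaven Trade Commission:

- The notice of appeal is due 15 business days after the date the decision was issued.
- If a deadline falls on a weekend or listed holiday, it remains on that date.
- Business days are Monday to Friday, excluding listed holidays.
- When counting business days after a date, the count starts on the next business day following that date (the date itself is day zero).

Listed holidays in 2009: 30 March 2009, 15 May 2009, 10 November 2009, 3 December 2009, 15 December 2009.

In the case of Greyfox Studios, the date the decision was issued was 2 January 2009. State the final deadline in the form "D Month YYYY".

15 business days after 2 January 2009, excluding weekends and holidays, is 23 January 2009.
No adjustment is made for weekends or holidays, so 23 January 2009 stands.
Final deadline: 23 January 2009.

23 January 2009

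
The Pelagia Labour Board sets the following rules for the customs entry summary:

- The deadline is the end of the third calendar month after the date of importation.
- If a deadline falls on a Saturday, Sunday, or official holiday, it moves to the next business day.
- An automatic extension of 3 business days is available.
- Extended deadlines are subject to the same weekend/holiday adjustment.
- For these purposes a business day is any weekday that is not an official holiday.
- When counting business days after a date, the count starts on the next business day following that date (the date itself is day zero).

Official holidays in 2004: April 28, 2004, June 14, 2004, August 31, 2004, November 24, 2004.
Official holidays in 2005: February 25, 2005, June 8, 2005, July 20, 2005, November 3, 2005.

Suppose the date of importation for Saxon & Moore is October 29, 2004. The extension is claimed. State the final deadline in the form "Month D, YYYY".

3 months after October 29, 2004 is January 2005; that month ends on January 31, 2005.
Since January 31, 2005 is a Monday and not a holiday, the date is unchanged.
Counting 3 further business days from January 31, 2005 reaches February 3, 2005.
February 3, 2005 falls on a Thursday, which is a business day, so no adjustment is needed.
Final deadline: February 3, 2005.

February 3, 2005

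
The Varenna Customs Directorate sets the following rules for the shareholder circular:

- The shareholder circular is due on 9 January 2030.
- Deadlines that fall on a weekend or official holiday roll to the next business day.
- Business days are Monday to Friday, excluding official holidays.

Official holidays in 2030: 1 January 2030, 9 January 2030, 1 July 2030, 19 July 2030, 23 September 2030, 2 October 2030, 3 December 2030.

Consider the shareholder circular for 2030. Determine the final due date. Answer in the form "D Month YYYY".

10 January 2030

Start from the fixed due date, 9 January 2030.
Because 9 January 2030 is a listed holiday, the deadline becomes 10 January 2030 (Thursday).
The final due date is 10 January 2030.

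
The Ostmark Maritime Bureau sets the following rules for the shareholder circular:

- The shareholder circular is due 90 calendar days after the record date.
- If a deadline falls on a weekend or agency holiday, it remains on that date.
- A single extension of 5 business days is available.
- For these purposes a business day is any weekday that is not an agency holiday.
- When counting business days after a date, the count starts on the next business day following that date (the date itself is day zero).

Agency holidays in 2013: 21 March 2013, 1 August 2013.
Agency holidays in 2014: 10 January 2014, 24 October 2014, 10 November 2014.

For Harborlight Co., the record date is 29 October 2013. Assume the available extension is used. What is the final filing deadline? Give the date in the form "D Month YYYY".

Trigger date 29 October 2013 + 90 calendar days = 27 January 2014.
27 January 2014 is a Monday; no weekend or holiday adjustment applies.
Counting 5 further business days from 27 January 2014 reaches 3 February 2014.
3 February 2014 falls on a Monday. The rules make no weekend/holiday allowance, so it remains 3 February 2014.
So the filing is due 3 February 2014.

3 February 2014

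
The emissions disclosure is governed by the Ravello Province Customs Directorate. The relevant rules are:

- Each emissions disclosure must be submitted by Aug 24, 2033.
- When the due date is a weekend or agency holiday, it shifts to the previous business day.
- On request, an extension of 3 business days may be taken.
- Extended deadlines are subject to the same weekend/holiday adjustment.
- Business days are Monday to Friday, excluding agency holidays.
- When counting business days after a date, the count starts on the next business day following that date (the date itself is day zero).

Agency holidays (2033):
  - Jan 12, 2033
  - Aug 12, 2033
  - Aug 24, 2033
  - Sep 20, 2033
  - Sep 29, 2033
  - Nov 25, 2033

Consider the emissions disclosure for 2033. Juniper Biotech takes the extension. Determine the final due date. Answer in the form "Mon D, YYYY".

Aug 29, 2033

The stated deadline is Aug 24, 2033.
Aug 24, 2033 is a listed holiday; the preceding business day is Aug 23, 2033 (Tuesday).
Counting 3 further business days from Aug 23, 2033 reaches Aug 29, 2033.
Aug 29, 2033 (Monday) is already a business day.
Final deadline: Aug 29, 2033.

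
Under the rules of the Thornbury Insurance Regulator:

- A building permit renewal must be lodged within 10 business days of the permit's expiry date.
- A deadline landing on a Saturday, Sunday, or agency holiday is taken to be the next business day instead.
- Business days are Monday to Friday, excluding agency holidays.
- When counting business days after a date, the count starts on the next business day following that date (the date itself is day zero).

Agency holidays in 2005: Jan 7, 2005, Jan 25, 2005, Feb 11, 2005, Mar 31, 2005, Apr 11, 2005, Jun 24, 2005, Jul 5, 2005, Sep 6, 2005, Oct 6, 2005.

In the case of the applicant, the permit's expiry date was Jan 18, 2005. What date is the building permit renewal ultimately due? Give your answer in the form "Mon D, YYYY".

Feb 2, 2005

Starting the day after Jan 18, 2005 and counting 10 business days lands on Feb 2, 2005.
Feb 2, 2005 is a Wednesday and not a listed holiday, so it stands.
So the filing is due Feb 2, 2005.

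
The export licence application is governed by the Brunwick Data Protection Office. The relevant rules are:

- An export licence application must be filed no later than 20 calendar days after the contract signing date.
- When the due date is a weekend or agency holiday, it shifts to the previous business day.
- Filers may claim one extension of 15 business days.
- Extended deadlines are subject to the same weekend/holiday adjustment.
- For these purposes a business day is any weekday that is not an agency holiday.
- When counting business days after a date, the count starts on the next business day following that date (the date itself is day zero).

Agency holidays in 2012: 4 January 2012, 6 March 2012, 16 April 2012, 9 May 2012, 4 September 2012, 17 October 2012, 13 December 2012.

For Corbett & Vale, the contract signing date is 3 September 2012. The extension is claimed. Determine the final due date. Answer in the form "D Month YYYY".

12 October 2012

Adding 20 calendar days to 3 September 2012 gives 23 September 2012.
Because 23 September 2012 is a Sunday, the deadline becomes 21 September 2012 (Friday).
Applying the 15-business-day extension: 15 business days after 21 September 2012 is 12 October 2012.
12 October 2012 is a Friday and not a listed holiday, so it stands.
The final due date is 12 October 2012.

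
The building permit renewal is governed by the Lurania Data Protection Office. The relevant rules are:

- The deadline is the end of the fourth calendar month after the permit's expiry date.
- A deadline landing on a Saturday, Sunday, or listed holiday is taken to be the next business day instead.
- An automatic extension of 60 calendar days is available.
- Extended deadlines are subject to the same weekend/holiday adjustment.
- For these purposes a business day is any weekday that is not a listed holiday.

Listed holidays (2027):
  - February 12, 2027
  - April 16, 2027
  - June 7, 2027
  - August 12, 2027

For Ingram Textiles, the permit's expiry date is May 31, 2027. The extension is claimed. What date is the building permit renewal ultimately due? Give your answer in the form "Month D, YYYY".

The fourth month after May 31, 2027 is September 2027, whose last day is September 30, 2027.
Since September 30, 2027 is a Thursday and not a holiday, the date is unchanged.
Add the 60 calendar-day extension to September 30, 2027: November 29, 2027.
Since November 29, 2027 is a Monday and not a holiday, the date is unchanged.
The final due date is November 29, 2027.

November 29, 2027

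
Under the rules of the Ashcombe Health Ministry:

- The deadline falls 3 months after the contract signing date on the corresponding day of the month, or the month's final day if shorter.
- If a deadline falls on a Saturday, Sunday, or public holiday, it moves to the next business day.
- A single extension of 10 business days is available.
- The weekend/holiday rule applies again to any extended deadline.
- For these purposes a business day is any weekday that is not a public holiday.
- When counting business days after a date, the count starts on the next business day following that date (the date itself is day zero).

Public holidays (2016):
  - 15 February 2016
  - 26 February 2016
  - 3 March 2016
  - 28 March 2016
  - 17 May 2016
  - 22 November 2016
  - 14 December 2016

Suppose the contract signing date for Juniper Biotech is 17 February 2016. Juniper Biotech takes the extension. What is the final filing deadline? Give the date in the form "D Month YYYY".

1 June 2016

Moving 3 months forward from 17 February 2016 on the corresponding day gives 17 May 2016.
17 May 2016 is a listed holiday; the next business day is 18 May 2016 (Wednesday).
Applying the 10-business-day extension: 10 business days after 18 May 2016 is 1 June 2016.
Since 1 June 2016 is a Wednesday and not a holiday, the date is unchanged.
Final deadline: 1 June 2016.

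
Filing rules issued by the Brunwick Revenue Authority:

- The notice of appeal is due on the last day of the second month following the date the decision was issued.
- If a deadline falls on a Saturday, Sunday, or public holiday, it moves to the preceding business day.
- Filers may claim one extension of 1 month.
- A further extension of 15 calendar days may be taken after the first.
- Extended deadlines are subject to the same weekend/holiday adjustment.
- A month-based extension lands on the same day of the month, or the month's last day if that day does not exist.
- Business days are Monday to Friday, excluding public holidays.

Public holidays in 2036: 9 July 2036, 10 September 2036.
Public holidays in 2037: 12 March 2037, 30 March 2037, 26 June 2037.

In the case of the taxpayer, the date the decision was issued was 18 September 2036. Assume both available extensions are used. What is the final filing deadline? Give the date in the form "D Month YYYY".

The second month after 18 September 2036 is November 2036, whose last day is 30 November 2036.
Because 30 November 2036 is a Sunday, the deadline becomes 28 November 2036 (Friday).
Add 1 month to 28 November 2036: 28 December 2036.
28 December 2036 is a Sunday, so it moves to the preceding business day, 26 December 2036 (Friday).
The 15-calendar-day extension moves the deadline from 26 December 2036 to 10 January 2037.
10 January 2037 falls on a Saturday. Rolling to the preceding business day gives 9 January 2037, a Friday.
Final deadline: 9 January 2037.

9 January 2037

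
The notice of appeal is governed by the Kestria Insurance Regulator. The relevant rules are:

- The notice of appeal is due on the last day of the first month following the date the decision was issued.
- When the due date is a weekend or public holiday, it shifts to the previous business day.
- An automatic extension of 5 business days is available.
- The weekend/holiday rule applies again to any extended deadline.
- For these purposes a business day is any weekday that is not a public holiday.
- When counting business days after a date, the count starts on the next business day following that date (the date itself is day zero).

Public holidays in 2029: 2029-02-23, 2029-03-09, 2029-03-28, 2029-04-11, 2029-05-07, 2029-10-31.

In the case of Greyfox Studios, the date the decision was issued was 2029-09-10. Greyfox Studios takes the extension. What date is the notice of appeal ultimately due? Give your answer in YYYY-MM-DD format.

2029-11-07

The first month after 2029-09-10 is October 2029, whose last day is 2029-10-31.
2029-10-31 is a listed holiday; the preceding business day is 2029-10-30 (Tuesday).
The 5-business-day extension runs from 2029-10-30 to 2029-11-07.
2029-11-07 (Wednesday) is already a business day.
So the filing is due 2029-11-07.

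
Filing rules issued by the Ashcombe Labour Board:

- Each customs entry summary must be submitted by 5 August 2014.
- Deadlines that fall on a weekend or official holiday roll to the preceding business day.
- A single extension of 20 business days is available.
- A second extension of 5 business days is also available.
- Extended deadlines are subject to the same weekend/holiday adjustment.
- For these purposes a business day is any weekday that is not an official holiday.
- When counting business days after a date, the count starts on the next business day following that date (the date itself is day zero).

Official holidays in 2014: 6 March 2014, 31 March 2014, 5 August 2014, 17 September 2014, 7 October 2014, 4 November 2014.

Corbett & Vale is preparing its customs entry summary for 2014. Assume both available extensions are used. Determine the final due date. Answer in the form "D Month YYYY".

The stated deadline is 5 August 2014.
5 August 2014 is a listed holiday, so it moves to the preceding business day, 4 August 2014 (Monday).
The 20-business-day extension runs from 4 August 2014 to 2 September 2014.
Since 2 September 2014 is a Tuesday and not a holiday, the date is unchanged.
Applying the 5-business-day extension: 5 business days after 2 September 2014 is 9 September 2014.
9 September 2014 falls on a Tuesday, which is a business day, so no adjustment is needed.
Final deadline: 9 September 2014.

9 September 2014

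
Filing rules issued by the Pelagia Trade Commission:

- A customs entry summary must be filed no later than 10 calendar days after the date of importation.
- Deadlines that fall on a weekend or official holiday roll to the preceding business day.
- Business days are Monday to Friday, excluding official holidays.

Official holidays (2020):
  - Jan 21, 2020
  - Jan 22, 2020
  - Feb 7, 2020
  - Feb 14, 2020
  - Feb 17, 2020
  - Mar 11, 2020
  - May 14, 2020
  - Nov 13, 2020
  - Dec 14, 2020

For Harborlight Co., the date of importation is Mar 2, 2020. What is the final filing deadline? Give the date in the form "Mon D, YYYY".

10 calendar days after Mar 2, 2020 is Mar 12, 2020.
Mar 12, 2020 (Thursday) is already a business day.
The final due date is Mar 12, 2020.

Mar 12, 2020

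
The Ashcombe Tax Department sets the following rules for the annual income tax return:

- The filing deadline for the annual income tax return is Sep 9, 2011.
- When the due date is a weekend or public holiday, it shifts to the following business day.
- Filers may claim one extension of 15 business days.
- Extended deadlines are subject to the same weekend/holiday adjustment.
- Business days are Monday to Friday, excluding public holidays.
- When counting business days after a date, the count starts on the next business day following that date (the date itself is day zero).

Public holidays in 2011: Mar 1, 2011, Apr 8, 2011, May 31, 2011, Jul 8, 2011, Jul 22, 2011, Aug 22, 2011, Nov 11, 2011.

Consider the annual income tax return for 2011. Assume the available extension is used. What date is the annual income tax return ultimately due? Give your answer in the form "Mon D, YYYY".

The stated deadline is Sep 9, 2011.
Sep 9, 2011 (Friday) is already a business day.
Applying the 15-business-day extension: 15 business days after Sep 9, 2011 is Sep 30, 2011.
Sep 30, 2011 is a Friday and not a listed holiday, so it stands.
The final due date is Sep 30, 2011.

Sep 30, 2011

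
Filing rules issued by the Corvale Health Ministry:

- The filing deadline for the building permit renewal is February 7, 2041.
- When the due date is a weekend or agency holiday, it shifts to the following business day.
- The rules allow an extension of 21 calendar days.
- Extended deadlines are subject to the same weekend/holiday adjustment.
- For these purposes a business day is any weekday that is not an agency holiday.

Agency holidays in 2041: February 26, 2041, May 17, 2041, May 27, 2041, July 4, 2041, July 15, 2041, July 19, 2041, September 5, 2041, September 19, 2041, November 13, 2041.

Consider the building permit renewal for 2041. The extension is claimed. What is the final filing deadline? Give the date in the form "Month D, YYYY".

February 28, 2041

The stated deadline is February 7, 2041.
February 7, 2041 (Thursday) is already a business day.
Add the 21 calendar-day extension to February 7, 2041: February 28, 2041.
February 28, 2041 (Thursday) is already a business day.
The final due date is February 28, 2041.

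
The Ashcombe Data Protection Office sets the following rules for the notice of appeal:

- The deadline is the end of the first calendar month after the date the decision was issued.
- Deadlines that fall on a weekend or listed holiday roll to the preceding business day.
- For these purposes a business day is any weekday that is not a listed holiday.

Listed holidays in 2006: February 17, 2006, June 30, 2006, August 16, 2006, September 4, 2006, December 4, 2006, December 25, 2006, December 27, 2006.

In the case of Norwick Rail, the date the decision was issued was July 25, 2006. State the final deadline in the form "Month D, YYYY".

August 31, 2006

1 month after July 25, 2006 falls in August 2006; the last day of that month is August 31, 2006.
August 31, 2006 is a Thursday and not a listed holiday, so it stands.
Deadline: August 31, 2006.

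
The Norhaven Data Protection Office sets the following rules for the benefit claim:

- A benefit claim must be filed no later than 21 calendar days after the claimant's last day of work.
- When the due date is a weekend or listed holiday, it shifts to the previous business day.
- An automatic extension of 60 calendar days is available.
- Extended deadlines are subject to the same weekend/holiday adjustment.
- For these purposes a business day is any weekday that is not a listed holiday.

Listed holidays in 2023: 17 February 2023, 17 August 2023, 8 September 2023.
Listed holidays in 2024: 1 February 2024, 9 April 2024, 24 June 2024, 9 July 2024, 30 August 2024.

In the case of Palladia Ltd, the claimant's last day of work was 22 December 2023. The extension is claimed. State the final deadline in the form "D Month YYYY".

12 March 2024

21 calendar days after 22 December 2023 is 12 January 2024.
Since 12 January 2024 is a Friday and not a holiday, the date is unchanged.
Applying the 60-calendar-day extension: 12 January 2024 + 60 days = 12 March 2024.
12 March 2024 (Tuesday) is already a business day.
The final due date is 12 March 2024.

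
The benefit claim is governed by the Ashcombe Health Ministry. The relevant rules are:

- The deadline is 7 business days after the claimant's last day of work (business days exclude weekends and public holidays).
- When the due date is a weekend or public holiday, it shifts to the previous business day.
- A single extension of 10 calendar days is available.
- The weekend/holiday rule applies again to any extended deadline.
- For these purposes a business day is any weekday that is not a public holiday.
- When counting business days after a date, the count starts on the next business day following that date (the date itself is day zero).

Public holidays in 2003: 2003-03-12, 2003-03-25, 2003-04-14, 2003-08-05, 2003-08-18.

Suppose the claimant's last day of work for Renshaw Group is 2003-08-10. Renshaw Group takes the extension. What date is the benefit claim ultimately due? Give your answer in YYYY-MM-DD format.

2003-08-29

Counting 7 business days after 2003-08-10 (skipping weekends and listed holidays) reaches 2003-08-20.
2003-08-20 falls on a Wednesday, which is a business day, so no adjustment is needed.
With the 10-day extension, 2003-08-20 becomes 2003-08-30.
2003-08-30 falls on a Saturday. Rolling to the preceding business day gives 2003-08-29, a Friday.
Final deadline: 2003-08-29.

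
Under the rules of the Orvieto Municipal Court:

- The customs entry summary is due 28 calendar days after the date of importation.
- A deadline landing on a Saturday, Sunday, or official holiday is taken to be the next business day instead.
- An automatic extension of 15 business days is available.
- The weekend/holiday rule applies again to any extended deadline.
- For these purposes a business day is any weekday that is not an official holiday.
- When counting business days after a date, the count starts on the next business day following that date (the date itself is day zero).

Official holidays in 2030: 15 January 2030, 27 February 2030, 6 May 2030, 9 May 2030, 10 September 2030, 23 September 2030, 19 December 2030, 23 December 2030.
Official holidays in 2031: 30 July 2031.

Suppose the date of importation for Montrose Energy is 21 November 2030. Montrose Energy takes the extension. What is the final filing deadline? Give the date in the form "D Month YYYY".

Adding 28 calendar days to 21 November 2030 gives 19 December 2030.
19 December 2030 is a listed holiday, so it moves to the next business day, 20 December 2030 (Friday).
Counting 15 further business days from 20 December 2030 reaches 13 January 2031.
13 January 2031 falls on a Monday, which is a business day, so no adjustment is needed.
Deadline: 13 January 2031.

13 January 2031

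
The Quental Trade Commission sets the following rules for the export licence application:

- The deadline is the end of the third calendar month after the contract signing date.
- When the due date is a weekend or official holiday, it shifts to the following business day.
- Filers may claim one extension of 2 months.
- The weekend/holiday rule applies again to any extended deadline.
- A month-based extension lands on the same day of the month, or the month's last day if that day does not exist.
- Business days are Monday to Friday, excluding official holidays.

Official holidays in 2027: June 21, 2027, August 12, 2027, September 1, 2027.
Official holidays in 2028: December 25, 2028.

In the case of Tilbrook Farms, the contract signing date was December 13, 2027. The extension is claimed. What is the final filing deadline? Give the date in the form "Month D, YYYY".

3 months after December 13, 2027 falls in March 2028; the last day of that month is March 31, 2028.
March 31, 2028 is a Friday and not a listed holiday, so it stands.
Applying the 2 months extension: 2 months after March 31, 2028 is May 31, 2028.
May 31, 2028 falls on a Wednesday, which is a business day, so no adjustment is needed.
The final due date is May 31, 2028.

May 31, 2028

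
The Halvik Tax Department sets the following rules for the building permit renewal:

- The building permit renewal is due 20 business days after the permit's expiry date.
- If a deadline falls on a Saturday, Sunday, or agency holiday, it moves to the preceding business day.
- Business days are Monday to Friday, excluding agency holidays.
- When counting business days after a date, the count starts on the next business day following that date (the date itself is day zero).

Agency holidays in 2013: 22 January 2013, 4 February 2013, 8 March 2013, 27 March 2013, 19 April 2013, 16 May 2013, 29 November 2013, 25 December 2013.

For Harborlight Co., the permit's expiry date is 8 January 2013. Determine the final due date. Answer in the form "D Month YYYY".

20 business days after 8 January 2013, excluding weekends and holidays, is 7 February 2013.
Since 7 February 2013 is a Thursday and not a holiday, the date is unchanged.
The final due date is 7 February 2013.

7 February 2013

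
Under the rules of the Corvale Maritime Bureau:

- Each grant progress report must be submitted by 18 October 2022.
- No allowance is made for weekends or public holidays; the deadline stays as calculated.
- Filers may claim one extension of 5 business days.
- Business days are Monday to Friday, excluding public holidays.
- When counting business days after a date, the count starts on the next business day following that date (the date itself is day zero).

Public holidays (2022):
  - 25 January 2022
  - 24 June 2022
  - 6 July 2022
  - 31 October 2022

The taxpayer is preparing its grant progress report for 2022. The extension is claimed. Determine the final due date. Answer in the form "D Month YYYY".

The statutory due date is 18 October 2022.
No adjustment is made for weekends or holidays, so 18 October 2022 stands.
Applying the 5-business-day extension: 5 business days after 18 October 2022 is 25 October 2022.
No adjustment is made for weekends or holidays, so 25 October 2022 stands.
Deadline: 25 October 2022.

25 October 2022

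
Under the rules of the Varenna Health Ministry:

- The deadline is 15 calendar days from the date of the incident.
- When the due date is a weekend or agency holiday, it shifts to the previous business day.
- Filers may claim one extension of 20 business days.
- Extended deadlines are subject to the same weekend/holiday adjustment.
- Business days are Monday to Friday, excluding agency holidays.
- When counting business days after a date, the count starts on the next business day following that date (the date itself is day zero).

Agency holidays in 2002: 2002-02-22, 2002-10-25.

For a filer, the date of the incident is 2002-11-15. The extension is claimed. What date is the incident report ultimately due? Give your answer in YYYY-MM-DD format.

2002-12-27

15 calendar days after 2002-11-15 is 2002-11-30.
2002-11-30 falls on a Saturday. Rolling to the preceding business day gives 2002-11-29, a Friday.
Applying the 20-business-day extension: 20 business days after 2002-11-29 is 2002-12-27.
2002-12-27 (Friday) is already a business day.
Final deadline: 2002-12-27.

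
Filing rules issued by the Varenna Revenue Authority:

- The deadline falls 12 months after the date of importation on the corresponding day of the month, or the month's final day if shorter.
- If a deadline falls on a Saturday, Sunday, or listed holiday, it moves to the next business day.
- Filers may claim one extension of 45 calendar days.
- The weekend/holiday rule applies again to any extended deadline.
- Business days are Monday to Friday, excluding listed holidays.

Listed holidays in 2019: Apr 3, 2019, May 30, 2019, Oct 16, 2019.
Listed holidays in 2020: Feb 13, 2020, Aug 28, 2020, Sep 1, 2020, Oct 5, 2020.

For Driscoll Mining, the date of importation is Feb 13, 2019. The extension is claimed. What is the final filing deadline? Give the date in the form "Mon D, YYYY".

12 months from Feb 13, 2019 is Feb 13, 2020.
Feb 13, 2020 falls on a listed holiday. Rolling to the next business day gives Feb 14, 2020, a Friday.
Add the 45 calendar-day extension to Feb 14, 2020: Mar 30, 2020.
Mar 30, 2020 is a Monday and not a listed holiday, so it stands.
Deadline: Mar 30, 2020.

Mar 30, 2020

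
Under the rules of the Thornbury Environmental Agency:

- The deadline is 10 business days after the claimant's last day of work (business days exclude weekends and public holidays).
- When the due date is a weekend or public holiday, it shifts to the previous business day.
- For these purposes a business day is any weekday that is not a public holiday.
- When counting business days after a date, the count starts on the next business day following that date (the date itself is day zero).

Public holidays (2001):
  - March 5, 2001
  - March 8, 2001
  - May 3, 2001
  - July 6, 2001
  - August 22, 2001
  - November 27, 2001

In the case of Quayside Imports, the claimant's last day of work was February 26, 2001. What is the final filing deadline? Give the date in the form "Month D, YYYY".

Starting the day after February 26, 2001 and counting 10 business days lands on March 14, 2001.
March 14, 2001 falls on a Wednesday, which is a business day, so no adjustment is needed.
Deadline: March 14, 2001.

March 14, 2001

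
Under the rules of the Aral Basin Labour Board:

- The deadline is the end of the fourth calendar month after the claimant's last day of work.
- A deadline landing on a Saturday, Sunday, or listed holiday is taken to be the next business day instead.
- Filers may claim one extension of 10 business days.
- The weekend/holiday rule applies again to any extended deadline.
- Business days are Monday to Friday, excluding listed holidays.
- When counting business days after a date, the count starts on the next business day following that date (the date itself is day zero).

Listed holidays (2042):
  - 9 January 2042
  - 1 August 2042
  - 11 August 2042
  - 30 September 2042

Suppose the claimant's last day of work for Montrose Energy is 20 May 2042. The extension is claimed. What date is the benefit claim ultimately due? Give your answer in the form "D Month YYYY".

15 October 2042

The fourth month after 20 May 2042 is September 2042, whose last day is 30 September 2042.
30 September 2042 is a listed holiday; the next business day is 1 October 2042 (Wednesday).
Applying the 10-business-day extension: 10 business days after 1 October 2042 is 15 October 2042.
15 October 2042 (Wednesday) is already a business day.
So the filing is due 15 October 2042.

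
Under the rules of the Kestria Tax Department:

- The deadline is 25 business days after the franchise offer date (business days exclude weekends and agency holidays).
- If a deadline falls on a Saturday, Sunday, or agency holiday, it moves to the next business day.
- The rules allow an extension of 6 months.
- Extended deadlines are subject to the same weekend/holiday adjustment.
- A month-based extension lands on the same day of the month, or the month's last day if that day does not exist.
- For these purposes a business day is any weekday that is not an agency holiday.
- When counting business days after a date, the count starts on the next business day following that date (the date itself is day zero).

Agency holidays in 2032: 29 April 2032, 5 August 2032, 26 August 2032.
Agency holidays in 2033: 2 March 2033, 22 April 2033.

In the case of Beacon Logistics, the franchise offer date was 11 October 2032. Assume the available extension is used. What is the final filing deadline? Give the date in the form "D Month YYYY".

16 May 2033

25 business days after 11 October 2032, excluding weekends and holidays, is 15 November 2032.
15 November 2032 falls on a Monday, which is a business day, so no adjustment is needed.
The 6 months extension carries 15 November 2032 to 15 May 2033.
15 May 2033 falls on a Sunday. Rolling to the next business day gives 16 May 2033, a Monday.
Final deadline: 16 May 2033.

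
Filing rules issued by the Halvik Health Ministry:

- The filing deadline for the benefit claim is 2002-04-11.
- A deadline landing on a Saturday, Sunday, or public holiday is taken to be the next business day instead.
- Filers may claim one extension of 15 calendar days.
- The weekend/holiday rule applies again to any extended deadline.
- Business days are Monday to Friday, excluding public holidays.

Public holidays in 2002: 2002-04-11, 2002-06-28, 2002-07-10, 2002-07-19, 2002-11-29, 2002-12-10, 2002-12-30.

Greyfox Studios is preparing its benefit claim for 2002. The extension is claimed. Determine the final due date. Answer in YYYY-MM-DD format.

2002-04-29

The statutory due date is 2002-04-11.
2002-04-11 is a listed holiday, so it moves to the next business day, 2002-04-12 (Friday).
Applying the 15-calendar-day extension: 2002-04-12 + 15 days = 2002-04-27.
Because 2002-04-27 is a Saturday, the deadline becomes 2002-04-29 (Monday).
Deadline: 2002-04-29.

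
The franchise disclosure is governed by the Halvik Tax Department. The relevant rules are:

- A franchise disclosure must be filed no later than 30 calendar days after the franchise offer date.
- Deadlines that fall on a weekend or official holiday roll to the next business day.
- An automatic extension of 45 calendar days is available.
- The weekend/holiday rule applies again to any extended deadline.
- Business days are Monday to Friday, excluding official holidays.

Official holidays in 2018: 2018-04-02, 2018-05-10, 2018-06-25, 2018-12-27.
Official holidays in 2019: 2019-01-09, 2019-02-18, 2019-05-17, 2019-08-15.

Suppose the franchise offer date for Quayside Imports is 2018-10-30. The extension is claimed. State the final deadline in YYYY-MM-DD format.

2019-01-14

Adding 30 calendar days to 2018-10-30 gives 2018-11-29.
2018-11-29 is a Thursday and not a listed holiday, so it stands.
With the 45-day extension, 2018-11-29 becomes 2019-01-13.
Because 2019-01-13 is a Sunday, the deadline becomes 2019-01-14 (Monday).
Final deadline: 2019-01-14.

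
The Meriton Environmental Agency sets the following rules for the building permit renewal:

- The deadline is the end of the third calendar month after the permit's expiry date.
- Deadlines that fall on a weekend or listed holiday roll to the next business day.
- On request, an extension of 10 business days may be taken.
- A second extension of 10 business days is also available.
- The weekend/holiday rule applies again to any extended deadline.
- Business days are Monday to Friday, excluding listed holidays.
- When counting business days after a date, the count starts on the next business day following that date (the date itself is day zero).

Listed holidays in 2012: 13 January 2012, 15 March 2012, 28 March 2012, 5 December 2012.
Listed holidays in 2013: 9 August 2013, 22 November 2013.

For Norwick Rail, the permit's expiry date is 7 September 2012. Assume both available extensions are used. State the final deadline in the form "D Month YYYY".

3 months after 7 September 2012 is December 2012; that month ends on 31 December 2012.
31 December 2012 (Monday) is already a business day.
Applying the 10-business-day extension: 10 business days after 31 December 2012 is 14 January 2013.
14 January 2013 (Monday) is already a business day.
Counting 10 further business days from 14 January 2013 reaches 28 January 2013.
Since 28 January 2013 is a Monday and not a holiday, the date is unchanged.
Deadline: 28 January 2013.

28 January 2013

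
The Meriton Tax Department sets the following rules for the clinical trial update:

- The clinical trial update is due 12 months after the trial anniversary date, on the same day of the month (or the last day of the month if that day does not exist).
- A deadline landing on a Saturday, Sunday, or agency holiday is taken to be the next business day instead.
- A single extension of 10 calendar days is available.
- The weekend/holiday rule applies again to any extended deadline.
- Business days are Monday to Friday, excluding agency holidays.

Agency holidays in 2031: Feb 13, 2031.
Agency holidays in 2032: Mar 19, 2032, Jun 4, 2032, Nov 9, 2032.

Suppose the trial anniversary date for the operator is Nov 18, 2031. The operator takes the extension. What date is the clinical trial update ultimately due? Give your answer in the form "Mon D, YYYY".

12 months after Nov 18, 2031, on the same day of the month, is Nov 18, 2032.
Nov 18, 2032 falls on a Thursday, which is a business day, so no adjustment is needed.
Add the 10 calendar-day extension to Nov 18, 2032: Nov 28, 2032.
Because Nov 28, 2032 is a Sunday, the deadline becomes Nov 29, 2032 (Monday).
The final due date is Nov 29, 2032.

Nov 29, 2032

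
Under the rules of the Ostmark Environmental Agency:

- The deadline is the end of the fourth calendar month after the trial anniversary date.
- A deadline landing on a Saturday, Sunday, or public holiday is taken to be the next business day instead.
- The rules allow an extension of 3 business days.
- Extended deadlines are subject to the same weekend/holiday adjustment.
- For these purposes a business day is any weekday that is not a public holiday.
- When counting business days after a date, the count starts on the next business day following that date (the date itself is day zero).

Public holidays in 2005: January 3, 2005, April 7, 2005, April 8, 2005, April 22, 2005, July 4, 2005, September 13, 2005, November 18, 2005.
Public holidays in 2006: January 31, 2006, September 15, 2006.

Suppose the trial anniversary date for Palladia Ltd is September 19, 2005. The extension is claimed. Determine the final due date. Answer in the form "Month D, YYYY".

February 6, 2006

4 months after September 19, 2005 falls in January 2006; the last day of that month is January 31, 2006.
January 31, 2006 falls on a listed holiday. Rolling to the next business day gives February 1, 2006, a Wednesday.
Applying the 3-business-day extension: 3 business days after February 1, 2006 is February 6, 2006.
Since February 6, 2006 is a Monday and not a holiday, the date is unchanged.
Final deadline: February 6, 2006.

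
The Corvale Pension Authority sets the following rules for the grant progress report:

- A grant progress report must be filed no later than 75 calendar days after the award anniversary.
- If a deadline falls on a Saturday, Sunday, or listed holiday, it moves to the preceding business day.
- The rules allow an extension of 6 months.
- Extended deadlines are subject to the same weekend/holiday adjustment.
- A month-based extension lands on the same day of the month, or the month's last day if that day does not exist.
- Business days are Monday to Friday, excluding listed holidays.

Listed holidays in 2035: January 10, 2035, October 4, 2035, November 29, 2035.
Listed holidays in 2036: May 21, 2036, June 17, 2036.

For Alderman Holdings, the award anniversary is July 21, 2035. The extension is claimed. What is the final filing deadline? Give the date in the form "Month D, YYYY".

75 calendar days after July 21, 2035 is October 4, 2035.
Because October 4, 2035 is a listed holiday, the deadline becomes October 3, 2035 (Wednesday).
The 6 months extension carries October 3, 2035 to April 3, 2036.
April 3, 2036 (Thursday) is already a business day.
Final deadline: April 3, 2036.

April 3, 2036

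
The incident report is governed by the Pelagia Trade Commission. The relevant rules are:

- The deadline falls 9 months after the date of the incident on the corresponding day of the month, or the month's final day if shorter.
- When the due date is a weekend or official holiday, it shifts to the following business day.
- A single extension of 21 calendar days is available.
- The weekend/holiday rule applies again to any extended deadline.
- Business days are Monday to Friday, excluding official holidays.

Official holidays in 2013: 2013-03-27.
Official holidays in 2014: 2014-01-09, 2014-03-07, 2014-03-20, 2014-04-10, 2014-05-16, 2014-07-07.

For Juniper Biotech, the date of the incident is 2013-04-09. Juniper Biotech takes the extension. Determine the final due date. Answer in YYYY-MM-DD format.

9 months from 2013-04-09 is 2014-01-09.
2014-01-09 falls on a listed holiday. Rolling to the next business day gives 2014-01-10, a Friday.
Add the 21 calendar-day extension to 2014-01-10: 2014-01-31.
2014-01-31 is a Friday and not a listed holiday, so it stands.
Final deadline: 2014-01-31.

2014-01-31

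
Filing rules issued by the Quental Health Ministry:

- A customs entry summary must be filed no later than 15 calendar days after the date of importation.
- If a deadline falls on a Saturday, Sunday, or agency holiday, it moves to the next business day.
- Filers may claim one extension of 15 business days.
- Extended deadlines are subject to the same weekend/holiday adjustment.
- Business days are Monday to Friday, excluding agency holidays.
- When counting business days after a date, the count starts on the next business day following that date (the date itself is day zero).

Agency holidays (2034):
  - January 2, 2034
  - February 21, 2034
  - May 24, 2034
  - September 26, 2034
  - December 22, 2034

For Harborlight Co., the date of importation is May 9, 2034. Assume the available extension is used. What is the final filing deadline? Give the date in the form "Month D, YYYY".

June 15, 2034

Trigger date May 9, 2034 + 15 calendar days = May 24, 2034.
May 24, 2034 falls on a listed holiday. Rolling to the next business day gives May 25, 2034, a Thursday.
Applying the 15-business-day extension: 15 business days after May 25, 2034 is June 15, 2034.
June 15, 2034 falls on a Thursday, which is a business day, so no adjustment is needed.
So the filing is due June 15, 2034.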